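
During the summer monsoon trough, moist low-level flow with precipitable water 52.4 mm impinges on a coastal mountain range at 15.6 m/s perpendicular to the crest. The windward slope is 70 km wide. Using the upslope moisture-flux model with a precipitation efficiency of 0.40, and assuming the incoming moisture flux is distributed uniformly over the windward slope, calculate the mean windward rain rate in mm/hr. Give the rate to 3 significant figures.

R ≈ 16.8 mm/hr

Incoming column moisture flux per unit ridge length: F = V × PW = 15.6 × 52.4 = 817.44 mm·m/s.
Spread over the 70 km slope with efficiency ε = 0.40: R = ε·F/W = 0.40 × 817.44 / 70000 m = 4.671e-03 mm/s.
R = 4.671e-03 × 3600 = 16.8 mm/hr.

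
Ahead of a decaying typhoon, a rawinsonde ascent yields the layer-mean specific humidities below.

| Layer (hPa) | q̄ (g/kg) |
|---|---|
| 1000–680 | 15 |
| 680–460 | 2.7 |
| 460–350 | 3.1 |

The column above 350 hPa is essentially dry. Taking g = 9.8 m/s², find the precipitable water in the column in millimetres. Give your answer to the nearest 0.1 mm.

PW ≈ 58.5 mm

Precipitable water is the column-integrated vapour mass per unit area: PW = (1/g) Σ q̄ Δp, with q in kg/kg and Δp in Pa (1 kg/m² of water = 1 mm).
Layer 1000–680 hPa: Δp = 320 hPa = 32000 Pa, q̄ = 0.015 kg/kg → 0.015 × 32000 / 9.8 = 48.98 mm
Layer 680–460 hPa: Δp = 220 hPa = 22000 Pa, q̄ = 0.0027 kg/kg → 0.0027 × 22000 / 9.8 = 6.06 mm
Layer 460–350 hPa: Δp = 110 hPa = 11000 Pa, q̄ = 0.0031 kg/kg → 0.0031 × 11000 / 9.8 = 3.48 mm
PW = 48.98 + 6.06 + 3.48 = 58.52 ≈ 58.5 mm.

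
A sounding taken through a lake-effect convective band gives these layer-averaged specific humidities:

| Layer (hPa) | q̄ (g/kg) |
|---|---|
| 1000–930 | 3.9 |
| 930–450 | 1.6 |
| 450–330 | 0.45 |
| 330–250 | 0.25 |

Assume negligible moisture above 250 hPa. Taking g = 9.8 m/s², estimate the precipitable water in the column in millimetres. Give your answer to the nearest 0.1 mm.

Precipitable water is the column-integrated vapour mass per unit area: PW = (1/g) Σ q̄ Δp, with q in kg/kg and Δp in Pa (1 kg/m² of water = 1 mm).
Layer 1000–930 hPa: Δp = 70 hPa = 7000 Pa, q̄ = 0.0039 kg/kg → 0.0039 × 7000 / 9.8 = 2.79 mm
Layer 930–450 hPa: Δp = 480 hPa = 48000 Pa, q̄ = 0.0016 kg/kg → 0.0016 × 48000 / 9.8 = 7.84 mm
Layer 450–330 hPa: Δp = 120 hPa = 12000 Pa, q̄ = 0.00045 kg/kg → 0.00045 × 12000 / 9.8 = 0.55 mm
Layer 330–250 hPa: Δp = 80 hPa = 8000 Pa, q̄ = 0.00025 kg/kg → 0.00025 × 8000 / 9.8 = 0.20 mm
PW = 2.79 + 7.84 + 0.55 + 0.20 = 11.38 ≈ 11.4 mm.

PW ≈ 11.4 mm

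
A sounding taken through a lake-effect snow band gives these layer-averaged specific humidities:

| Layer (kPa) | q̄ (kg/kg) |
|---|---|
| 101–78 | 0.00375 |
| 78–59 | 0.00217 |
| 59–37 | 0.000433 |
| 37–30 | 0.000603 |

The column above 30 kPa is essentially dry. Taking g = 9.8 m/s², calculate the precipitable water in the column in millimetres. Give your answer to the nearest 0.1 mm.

Precipitable water is the column-integrated vapour mass per unit area: PW = (1/g) Σ q̄ Δp, with q in kg/kg and Δp in Pa (1 kg/m² of water = 1 mm).
Layer 101–78 kPa: Δp = 230 hPa = 23000 Pa, q̄ = 0.00375 kg/kg → 0.00375 × 23000 / 9.8 = 8.80 mm
Layer 78–59 kPa: Δp = 190 hPa = 19000 Pa, q̄ = 0.00217 kg/kg → 0.00217 × 19000 / 9.8 = 4.21 mm
Layer 59–37 kPa: Δp = 220 hPa = 22000 Pa, q̄ = 0.000433 kg/kg → 0.000433 × 22000 / 9.8 = 0.97 mm
Layer 37–30 kPa: Δp = 70 hPa = 7000 Pa, q̄ = 0.000603 kg/kg → 0.000603 × 7000 / 9.8 = 0.43 mm
PW = 8.80 + 4.21 + 0.97 + 0.43 = 14.41 ≈ 14.4 mm.

PW ≈ 14.4 mm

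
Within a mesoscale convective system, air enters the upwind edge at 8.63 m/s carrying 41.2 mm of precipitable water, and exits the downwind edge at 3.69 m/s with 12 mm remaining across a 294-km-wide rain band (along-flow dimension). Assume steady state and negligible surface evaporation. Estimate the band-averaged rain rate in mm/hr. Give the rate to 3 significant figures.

R ≈ 3.81 mm/hr

Column moisture flux per unit crosswind length is F = V × PW.
Inflow: F_in = 8.63 × 41.2 = 355.556 mm·m/s
Outflow: F_out = 3.69 × 12 = 44.28 mm·m/s
Steady-state rate R = (F_in − F_out)/L = (355.556 − 44.28) / 294000 m = 1.059e-03 mm/s.
R = 1.059e-03 × 3600 = 3.81 mm/hr.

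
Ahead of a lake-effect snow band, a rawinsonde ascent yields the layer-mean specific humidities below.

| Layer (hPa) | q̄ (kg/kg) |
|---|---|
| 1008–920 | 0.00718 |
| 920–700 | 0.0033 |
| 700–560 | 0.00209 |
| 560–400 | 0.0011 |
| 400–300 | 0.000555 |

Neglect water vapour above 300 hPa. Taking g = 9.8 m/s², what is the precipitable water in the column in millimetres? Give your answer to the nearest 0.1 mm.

PW ≈ 19.2 mm

Precipitable water is the column-integrated vapour mass per unit area: PW = (1/g) Σ q̄ Δp, with q in kg/kg and Δp in Pa (1 kg/m² of water = 1 mm).
Layer 1008–920 hPa: Δp = 88 hPa = 8800 Pa, q̄ = 0.00718 kg/kg → 0.00718 × 8800 / 9.8 = 6.45 mm
Layer 920–700 hPa: Δp = 220 hPa = 22000 Pa, q̄ = 0.0033 kg/kg → 0.0033 × 22000 / 9.8 = 7.41 mm
Layer 700–560 hPa: Δp = 140 hPa = 14000 Pa, q̄ = 0.00209 kg/kg → 0.00209 × 14000 / 9.8 = 2.99 mm
Layer 560–400 hPa: Δp = 160 hPa = 16000 Pa, q̄ = 0.0011 kg/kg → 0.0011 × 16000 / 9.8 = 1.80 mm
Layer 400–300 hPa: Δp = 100 hPa = 10000 Pa, q̄ = 0.000555 kg/kg → 0.000555 × 10000 / 9.8 = 0.57 mm
PW = 6.45 + 7.41 + 2.99 + 1.80 + 0.57 = 19.22 ≈ 19.2 mm.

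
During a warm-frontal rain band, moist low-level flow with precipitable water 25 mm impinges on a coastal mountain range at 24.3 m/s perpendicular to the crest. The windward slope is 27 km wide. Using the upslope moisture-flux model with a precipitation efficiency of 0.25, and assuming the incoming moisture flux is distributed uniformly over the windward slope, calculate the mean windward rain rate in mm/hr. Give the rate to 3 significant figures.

Incoming column moisture flux per unit ridge length: F = V × PW = 24.3 × 25 = 607.5 mm·m/s.
Spread over the 27 km slope with efficiency ε = 0.25: R = ε·F/W = 0.25 × 607.5 / 27000 m = 5.625e-03 mm/s.
R = 5.625e-03 × 3600 = 20.2 mm/hr.

R ≈ 20.2 mm/hr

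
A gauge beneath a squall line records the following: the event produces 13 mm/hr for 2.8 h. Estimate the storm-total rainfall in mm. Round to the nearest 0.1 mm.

total ≈ 36.4 mm

Total = Σ Rᵢ Δtᵢ = 13 × 2.8
      = 36.4 = 36.4 mm.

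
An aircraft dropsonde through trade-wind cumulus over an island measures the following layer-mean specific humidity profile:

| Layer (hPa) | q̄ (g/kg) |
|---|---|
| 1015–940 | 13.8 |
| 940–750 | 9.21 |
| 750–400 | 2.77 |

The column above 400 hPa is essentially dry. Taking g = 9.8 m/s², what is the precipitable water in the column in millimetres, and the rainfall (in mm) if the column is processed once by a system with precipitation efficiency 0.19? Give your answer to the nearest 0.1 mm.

PW ≈ 38.3 mm; rainfall ≈ 7.3 mm

Precipitable water is the column-integrated vapour mass per unit area: PW = (1/g) Σ q̄ Δp, with q in kg/kg and Δp in Pa (1 kg/m² of water = 1 mm).
Layer 1015–940 hPa: Δp = 75 hPa = 7500 Pa, q̄ = 0.0138 kg/kg → 0.0138 × 7500 / 9.8 = 10.56 mm
Layer 940–750 hPa: Δp = 190 hPa = 19000 Pa, q̄ = 0.00921 kg/kg → 0.00921 × 19000 / 9.8 = 17.86 mm
Layer 750–400 hPa: Δp = 350 hPa = 35000 Pa, q̄ = 0.00277 kg/kg → 0.00277 × 35000 / 9.8 = 9.89 mm
PW = 10.56 + 17.86 + 9.89 = 38.31 ≈ 38.3 mm.
Rainfall = ε × PW = 0.19 × 38.3 = 7.3 mm.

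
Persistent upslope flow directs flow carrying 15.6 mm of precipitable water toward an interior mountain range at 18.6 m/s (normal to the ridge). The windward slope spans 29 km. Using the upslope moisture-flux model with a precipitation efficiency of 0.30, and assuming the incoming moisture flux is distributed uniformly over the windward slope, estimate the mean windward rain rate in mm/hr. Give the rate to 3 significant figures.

R ≈ 10.8 mm/hr

Incoming column moisture flux per unit ridge length: F = V × PW = 18.6 × 15.6 = 290.16 mm·m/s.
Spread over the 29 km slope with efficiency ε = 0.30: R = ε·F/W = 0.30 × 290.16 / 29000 m = 3.002e-03 mm/s.
R = 3.002e-03 × 3600 = 10.8 mm/hr.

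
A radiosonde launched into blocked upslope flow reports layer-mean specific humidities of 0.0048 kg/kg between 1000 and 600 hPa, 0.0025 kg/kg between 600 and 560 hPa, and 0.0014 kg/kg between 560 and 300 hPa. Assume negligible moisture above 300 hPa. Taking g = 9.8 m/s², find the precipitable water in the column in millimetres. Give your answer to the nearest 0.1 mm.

Precipitable water is the column-integrated vapour mass per unit area: PW = (1/g) Σ q̄ Δp, with q in kg/kg and Δp in Pa (1 kg/m² of water = 1 mm).
Layer 1000–600 hPa: Δp = 400 hPa = 40000 Pa, q̄ = 0.0048 kg/kg → 0.0048 × 40000 / 9.8 = 19.59 mm
Layer 600–560 hPa: Δp = 40 hPa = 4000 Pa, q̄ = 0.0025 kg/kg → 0.0025 × 4000 / 9.8 = 1.02 mm
Layer 560–300 hPa: Δp = 260 hPa = 26000 Pa, q̄ = 0.0014 kg/kg → 0.0014 × 26000 / 9.8 = 3.71 mm
PW = 19.59 + 1.02 + 3.71 = 24.32 ≈ 24.3 mm.

PW ≈ 24.3 mm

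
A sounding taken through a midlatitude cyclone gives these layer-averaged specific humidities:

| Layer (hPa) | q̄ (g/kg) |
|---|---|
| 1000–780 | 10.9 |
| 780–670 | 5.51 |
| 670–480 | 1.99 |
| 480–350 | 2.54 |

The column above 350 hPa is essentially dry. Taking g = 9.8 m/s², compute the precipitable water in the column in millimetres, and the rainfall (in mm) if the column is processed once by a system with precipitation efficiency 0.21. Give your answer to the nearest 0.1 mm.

PW ≈ 37.9 mm; rainfall ≈ 8.0 mm

Precipitable water is the column-integrated vapour mass per unit area: PW = (1/g) Σ q̄ Δp, with q in kg/kg and Δp in Pa (1 kg/m² of water = 1 mm).
Layer 1000–780 hPa: Δp = 220 hPa = 22000 Pa, q̄ = 0.0109 kg/kg → 0.0109 × 22000 / 9.8 = 24.47 mm
Layer 780–670 hPa: Δp = 110 hPa = 11000 Pa, q̄ = 0.00551 kg/kg → 0.00551 × 11000 / 9.8 = 6.18 mm
Layer 670–480 hPa: Δp = 190 hPa = 19000 Pa, q̄ = 0.00199 kg/kg → 0.00199 × 19000 / 9.8 = 3.86 mm
Layer 480–350 hPa: Δp = 130 hPa = 13000 Pa, q̄ = 0.00254 kg/kg → 0.00254 × 13000 / 9.8 = 3.37 mm
PW = 24.47 + 6.18 + 3.86 + 3.37 = 37.88 ≈ 37.9 mm.
Rainfall = ε × PW = 0.21 × 37.9 = 8.0 mm.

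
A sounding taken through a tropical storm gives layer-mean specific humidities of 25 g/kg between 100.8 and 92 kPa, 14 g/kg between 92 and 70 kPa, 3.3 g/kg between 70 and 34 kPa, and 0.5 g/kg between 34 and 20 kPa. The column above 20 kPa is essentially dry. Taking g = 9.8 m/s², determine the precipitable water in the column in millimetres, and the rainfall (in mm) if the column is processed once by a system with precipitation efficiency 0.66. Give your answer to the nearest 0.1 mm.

PW ≈ 66.7 mm; rainfall ≈ 44.0 mm

Precipitable water is the column-integrated vapour mass per unit area: PW = (1/g) Σ q̄ Δp, with q in kg/kg and Δp in Pa (1 kg/m² of water = 1 mm).
Layer 100.8–92 kPa: Δp = 88 hPa = 8800 Pa, q̄ = 0.025 kg/kg → 0.025 × 8800 / 9.8 = 22.45 mm
Layer 92–70 kPa: Δp = 220 hPa = 22000 Pa, q̄ = 0.014 kg/kg → 0.014 × 22000 / 9.8 = 31.43 mm
Layer 70–34 kPa: Δp = 360 hPa = 36000 Pa, q̄ = 0.0033 kg/kg → 0.0033 × 36000 / 9.8 = 12.12 mm
Layer 34–20 kPa: Δp = 140 hPa = 14000 Pa, q̄ = 0.0005 kg/kg → 0.0005 × 14000 / 9.8 = 0.71 mm
PW = 22.45 + 31.43 + 12.12 + 0.71 = 66.71 ≈ 66.7 mm.
Rainfall = ε × PW = 0.66 × 66.7 = 44.0 mm.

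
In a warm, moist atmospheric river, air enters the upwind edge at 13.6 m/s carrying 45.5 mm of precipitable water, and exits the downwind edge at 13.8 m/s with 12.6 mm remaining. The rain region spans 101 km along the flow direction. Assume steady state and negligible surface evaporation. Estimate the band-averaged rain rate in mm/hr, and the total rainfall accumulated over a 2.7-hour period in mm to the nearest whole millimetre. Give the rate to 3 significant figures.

Column moisture flux per unit crosswind length is F = V × PW.
Inflow: F_in = 13.6 × 45.5 = 618.8 mm·m/s
Outflow: F_out = 13.8 × 12.6 = 173.88 mm·m/s
Steady-state rate R = (F_in − F_out)/L = (618.8 − 173.88) / 101000 m = 4.405e-03 mm/s.
R = 4.405e-03 × 3600 = 15.9 mm/hr.
Over 2.7 h: total = 15.9 × 2.7 = 42.93 ≈ 43 mm.

R ≈ 15.9 mm/hr; total ≈ 43 mm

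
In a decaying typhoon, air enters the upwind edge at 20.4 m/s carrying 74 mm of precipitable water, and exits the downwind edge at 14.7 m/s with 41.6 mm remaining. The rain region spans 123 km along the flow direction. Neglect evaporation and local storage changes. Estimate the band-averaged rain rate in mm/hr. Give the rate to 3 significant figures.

R ≈ 26.3 mm/hr

Column moisture flux per unit crosswind length is F = V × PW.
Inflow: F_in = 20.4 × 74 = 1509.6 mm·m/s
Outflow: F_out = 14.7 × 41.6 = 611.52 mm·m/s
Steady-state rate R = (F_in − F_out)/L = (1509.6 − 611.52) / 123000 m = 7.301e-03 mm/s.
R = 7.301e-03 × 3600 = 26.3 mm/hr.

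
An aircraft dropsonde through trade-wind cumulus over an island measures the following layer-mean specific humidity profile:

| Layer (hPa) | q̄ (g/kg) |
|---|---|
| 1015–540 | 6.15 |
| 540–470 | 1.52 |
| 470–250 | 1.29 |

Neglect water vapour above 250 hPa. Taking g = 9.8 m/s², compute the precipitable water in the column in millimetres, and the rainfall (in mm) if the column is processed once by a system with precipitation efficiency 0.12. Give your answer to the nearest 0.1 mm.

PW ≈ 33.8 mm; rainfall ≈ 4.1 mm

Precipitable water is the column-integrated vapour mass per unit area: PW = (1/g) Σ q̄ Δp, with q in kg/kg and Δp in Pa (1 kg/m² of water = 1 mm).
Layer 1015–540 hPa: Δp = 475 hPa = 47500 Pa, q̄ = 0.00615 kg/kg → 0.00615 × 47500 / 9.8 = 29.81 mm
Layer 540–470 hPa: Δp = 70 hPa = 7000 Pa, q̄ = 0.00152 kg/kg → 0.00152 × 7000 / 9.8 = 1.09 mm
Layer 470–250 hPa: Δp = 220 hPa = 22000 Pa, q̄ = 0.00129 kg/kg → 0.00129 × 22000 / 9.8 = 2.90 mm
PW = 29.81 + 1.09 + 2.90 = 33.80 ≈ 33.8 mm.
Rainfall = ε × PW = 0.12 × 33.8 = 4.1 mm.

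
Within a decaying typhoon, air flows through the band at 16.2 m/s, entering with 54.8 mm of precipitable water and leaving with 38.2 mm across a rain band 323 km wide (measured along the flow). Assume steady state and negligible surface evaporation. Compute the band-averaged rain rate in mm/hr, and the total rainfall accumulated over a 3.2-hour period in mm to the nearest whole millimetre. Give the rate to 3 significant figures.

Column moisture flux per unit crosswind length is F = V × PW.
Inflow: F_in = 16.2 × 54.8 = 887.76 mm·m/s
Outflow: F_out = 16.2 × 38.2 = 618.84 mm·m/s
Steady-state rate R = (F_in − F_out)/L = (887.76 − 618.84) / 323000 m = 8.326e-04 mm/s.
R = 8.326e-04 × 3600 = 3.00 mm/hr.
Over 3.2 h: total = 3.00 × 3.2 = 9.6 ≈ 10 mm.

R ≈ 3.00 mm/hr; total ≈ 10 mm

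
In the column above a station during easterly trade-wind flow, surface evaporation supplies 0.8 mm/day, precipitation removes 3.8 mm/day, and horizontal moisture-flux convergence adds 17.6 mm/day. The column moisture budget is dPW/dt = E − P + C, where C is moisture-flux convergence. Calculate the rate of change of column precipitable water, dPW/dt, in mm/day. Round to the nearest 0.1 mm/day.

dPW/dt = E − P + C = 0.8 − 3.8 + (17.6) = 14.6 mm/day.

dPW/dt ≈ 14.6 mm/day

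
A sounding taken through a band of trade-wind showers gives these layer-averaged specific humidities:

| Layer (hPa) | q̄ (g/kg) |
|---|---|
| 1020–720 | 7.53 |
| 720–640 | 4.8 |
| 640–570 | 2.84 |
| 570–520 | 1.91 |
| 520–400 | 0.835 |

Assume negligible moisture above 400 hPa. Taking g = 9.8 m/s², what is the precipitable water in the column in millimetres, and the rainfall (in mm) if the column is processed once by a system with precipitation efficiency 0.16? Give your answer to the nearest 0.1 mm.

Precipitable water is the column-integrated vapour mass per unit area: PW = (1/g) Σ q̄ Δp, with q in kg/kg and Δp in Pa (1 kg/m² of water = 1 mm).
Layer 1020–720 hPa: Δp = 300 hPa = 30000 Pa, q̄ = 0.00753 kg/kg → 0.00753 × 30000 / 9.8 = 23.05 mm
Layer 720–640 hPa: Δp = 80 hPa = 8000 Pa, q̄ = 0.0048 kg/kg → 0.0048 × 8000 / 9.8 = 3.92 mm
Layer 640–570 hPa: Δp = 70 hPa = 7000 Pa, q̄ = 0.00284 kg/kg → 0.00284 × 7000 / 9.8 = 2.03 mm
Layer 570–520 hPa: Δp = 50 hPa = 5000 Pa, q̄ = 0.00191 kg/kg → 0.00191 × 5000 / 9.8 = 0.97 mm
Layer 520–400 hPa: Δp = 120 hPa = 12000 Pa, q̄ = 0.000835 kg/kg → 0.000835 × 12000 / 9.8 = 1.02 mm
PW = 23.05 + 3.92 + 2.03 + 0.97 + 1.02 = 30.99 ≈ 31.0 mm.
Rainfall = ε × PW = 0.16 × 31.0 = 5.0 mm.

PW ≈ 31.0 mm; rainfall ≈ 5.0 mm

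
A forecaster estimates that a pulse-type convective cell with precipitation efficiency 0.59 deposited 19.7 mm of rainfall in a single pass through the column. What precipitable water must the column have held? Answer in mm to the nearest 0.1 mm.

PW ≈ 33.4 mm

PW = rainfall / ε = 19.7 / 0.59 = 33.4 mm.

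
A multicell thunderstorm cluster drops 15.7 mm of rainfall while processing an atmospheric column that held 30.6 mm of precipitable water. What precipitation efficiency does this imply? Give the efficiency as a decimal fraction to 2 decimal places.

ε = rainfall / PW = 15.7 / 30.6 = 0.51.

ε ≈ 0.51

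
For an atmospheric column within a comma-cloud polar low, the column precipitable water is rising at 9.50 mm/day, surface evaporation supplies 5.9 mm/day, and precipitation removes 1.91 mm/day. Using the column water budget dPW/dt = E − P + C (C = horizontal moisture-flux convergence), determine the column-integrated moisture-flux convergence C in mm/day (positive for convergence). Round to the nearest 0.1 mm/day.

dPW/dt = +9.50 mm/day.
C = dPW/dt − E + P = (+9.50) − 5.9 + 1.91 = 5.5 mm/day.

C ≈ 5.5 mm/day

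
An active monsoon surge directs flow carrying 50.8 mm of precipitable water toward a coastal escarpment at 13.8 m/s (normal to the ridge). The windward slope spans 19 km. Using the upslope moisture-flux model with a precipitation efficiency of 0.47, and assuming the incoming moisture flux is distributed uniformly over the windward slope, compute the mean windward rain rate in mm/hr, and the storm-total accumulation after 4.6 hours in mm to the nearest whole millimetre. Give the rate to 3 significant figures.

Incoming column moisture flux per unit ridge length: F = V × PW = 13.8 × 50.8 = 701.04 mm·m/s.
Spread over the 19 km slope with efficiency ε = 0.47: R = ε·F/W = 0.47 × 701.04 / 19000 m = 1.734e-02 mm/s.
R = 1.734e-02 × 3600 = 62.4 mm/hr.
Over 4.6 h: total = 62.4 × 4.6 = 287.04 ≈ 287 mm.

R ≈ 62.4 mm/hr; total ≈ 287 mm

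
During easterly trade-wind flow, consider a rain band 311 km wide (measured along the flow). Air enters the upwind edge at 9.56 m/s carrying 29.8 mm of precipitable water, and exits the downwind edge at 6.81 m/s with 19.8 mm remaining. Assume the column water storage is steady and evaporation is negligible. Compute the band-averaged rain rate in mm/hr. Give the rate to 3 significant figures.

R ≈ 1.74 mm/hr

Column moisture flux per unit crosswind length is F = V × PW.
Inflow: F_in = 9.56 × 29.8 = 284.888 mm·m/s
Outflow: F_out = 6.81 × 19.8 = 134.838 mm·m/s
Steady-state rate R = (F_in − F_out)/L = (284.888 − 134.838) / 311000 m = 4.825e-04 mm/s.
R = 4.825e-04 × 3600 = 1.74 mm/hr.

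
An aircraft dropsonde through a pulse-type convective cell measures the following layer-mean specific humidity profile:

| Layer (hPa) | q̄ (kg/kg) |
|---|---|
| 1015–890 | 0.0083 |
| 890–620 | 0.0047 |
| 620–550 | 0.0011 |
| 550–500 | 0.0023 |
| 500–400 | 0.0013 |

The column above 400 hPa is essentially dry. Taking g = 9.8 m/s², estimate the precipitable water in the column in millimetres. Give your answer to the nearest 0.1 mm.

Precipitable water is the column-integrated vapour mass per unit area: PW = (1/g) Σ q̄ Δp, with q in kg/kg and Δp in Pa (1 kg/m² of water = 1 mm).
Layer 1015–890 hPa: Δp = 125 hPa = 12500 Pa, q̄ = 0.0083 kg/kg → 0.0083 × 12500 / 9.8 = 10.59 mm
Layer 890–620 hPa: Δp = 270 hPa = 27000 Pa, q̄ = 0.0047 kg/kg → 0.0047 × 27000 / 9.8 = 12.95 mm
Layer 620–550 hPa: Δp = 70 hPa = 7000 Pa, q̄ = 0.0011 kg/kg → 0.0011 × 7000 / 9.8 = 0.79 mm
Layer 550–500 hPa: Δp = 50 hPa = 5000 Pa, q̄ = 0.0023 kg/kg → 0.0023 × 5000 / 9.8 = 1.17 mm
Layer 500–400 hPa: Δp = 100 hPa = 10000 Pa, q̄ = 0.0013 kg/kg → 0.0013 × 10000 / 9.8 = 1.33 mm
PW = 10.59 + 12.95 + 0.79 + 1.17 + 1.33 = 26.83 ≈ 26.8 mm.

PW ≈ 26.8 mm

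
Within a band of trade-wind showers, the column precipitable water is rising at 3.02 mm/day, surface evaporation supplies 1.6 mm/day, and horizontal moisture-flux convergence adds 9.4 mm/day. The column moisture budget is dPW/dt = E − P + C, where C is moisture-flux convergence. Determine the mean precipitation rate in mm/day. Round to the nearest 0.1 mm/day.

P ≈ 8.0 mm/day

dPW/dt = +3.02 mm/day.
P = E + C − dPW/dt = 1.6 + (9.4) − (+3.02) = 8.0 mm/day.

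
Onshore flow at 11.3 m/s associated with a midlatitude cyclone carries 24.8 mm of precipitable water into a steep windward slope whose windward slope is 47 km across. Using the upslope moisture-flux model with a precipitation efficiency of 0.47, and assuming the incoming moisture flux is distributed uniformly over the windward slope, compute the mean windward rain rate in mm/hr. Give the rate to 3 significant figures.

Incoming column moisture flux per unit ridge length: F = V × PW = 11.3 × 24.8 = 280.24 mm·m/s.
Spread over the 47 km slope with efficiency ε = 0.47: R = ε·F/W = 0.47 × 280.24 / 47000 m = 2.802e-03 mm/s.
R = 2.802e-03 × 3600 = 10.1 mm/hr.

R ≈ 10.1 mm/hr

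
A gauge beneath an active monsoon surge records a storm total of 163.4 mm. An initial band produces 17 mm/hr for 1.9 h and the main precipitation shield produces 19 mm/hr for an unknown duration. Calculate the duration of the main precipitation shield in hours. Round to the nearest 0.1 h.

duration ≈ 6.9 h

Known phases: 17 × 1.9 = 32.3 mm.
Remaining depth = 163.4 − 32.3 = 131.1 mm.
Duration = 131.1 / 19 = 6.9 h.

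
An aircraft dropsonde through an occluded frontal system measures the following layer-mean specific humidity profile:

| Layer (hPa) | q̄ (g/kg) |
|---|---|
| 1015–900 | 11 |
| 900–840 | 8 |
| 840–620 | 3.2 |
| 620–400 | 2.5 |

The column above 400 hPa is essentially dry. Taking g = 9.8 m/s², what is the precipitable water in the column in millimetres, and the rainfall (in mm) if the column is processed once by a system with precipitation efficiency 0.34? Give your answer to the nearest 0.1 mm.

PW ≈ 30.6 mm; rainfall ≈ 10.4 mm

Precipitable water is the column-integrated vapour mass per unit area: PW = (1/g) Σ q̄ Δp, with q in kg/kg and Δp in Pa (1 kg/m² of water = 1 mm).
Layer 1015–900 hPa: Δp = 115 hPa = 11500 Pa, q̄ = 0.011 kg/kg → 0.011 × 11500 / 9.8 = 12.91 mm
Layer 900–840 hPa: Δp = 60 hPa = 6000 Pa, q̄ = 0.008 kg/kg → 0.008 × 6000 / 9.8 = 4.90 mm
Layer 840–620 hPa: Δp = 220 hPa = 22000 Pa, q̄ = 0.0032 kg/kg → 0.0032 × 22000 / 9.8 = 7.18 mm
Layer 620–400 hPa: Δp = 220 hPa = 22000 Pa, q̄ = 0.0025 kg/kg → 0.0025 × 22000 / 9.8 = 5.61 mm
PW = 12.91 + 4.90 + 7.18 + 5.61 = 30.60 ≈ 30.6 mm.
Rainfall = ε × PW = 0.34 × 30.6 = 10.4 mm.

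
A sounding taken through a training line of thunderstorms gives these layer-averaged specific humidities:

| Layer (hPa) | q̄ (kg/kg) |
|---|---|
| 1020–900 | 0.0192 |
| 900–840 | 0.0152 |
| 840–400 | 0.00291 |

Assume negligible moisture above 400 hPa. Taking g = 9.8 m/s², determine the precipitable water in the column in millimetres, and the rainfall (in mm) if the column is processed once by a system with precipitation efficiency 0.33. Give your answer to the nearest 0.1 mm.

PW ≈ 45.9 mm; rainfall ≈ 15.1 mm

Precipitable water is the column-integrated vapour mass per unit area: PW = (1/g) Σ q̄ Δp, with q in kg/kg and Δp in Pa (1 kg/m² of water = 1 mm).
Layer 1020–900 hPa: Δp = 120 hPa = 12000 Pa, q̄ = 0.0192 kg/kg → 0.0192 × 12000 / 9.8 = 23.51 mm
Layer 900–840 hPa: Δp = 60 hPa = 6000 Pa, q̄ = 0.0152 kg/kg → 0.0152 × 6000 / 9.8 = 9.31 mm
Layer 840–400 hPa: Δp = 440 hPa = 44000 Pa, q̄ = 0.00291 kg/kg → 0.00291 × 44000 / 9.8 = 13.07 mm
PW = 23.51 + 9.31 + 13.07 = 45.89 ≈ 45.9 mm.
Rainfall = ε × PW = 0.33 × 45.9 = 15.1 mm.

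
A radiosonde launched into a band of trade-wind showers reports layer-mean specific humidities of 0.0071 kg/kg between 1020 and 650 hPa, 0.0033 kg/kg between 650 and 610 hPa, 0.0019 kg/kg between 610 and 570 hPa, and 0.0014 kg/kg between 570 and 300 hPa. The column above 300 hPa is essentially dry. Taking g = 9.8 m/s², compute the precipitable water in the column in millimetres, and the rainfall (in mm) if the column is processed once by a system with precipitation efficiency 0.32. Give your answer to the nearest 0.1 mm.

Precipitable water is the column-integrated vapour mass per unit area: PW = (1/g) Σ q̄ Δp, with q in kg/kg and Δp in Pa (1 kg/m² of water = 1 mm).
Layer 1020–650 hPa: Δp = 370 hPa = 37000 Pa, q̄ = 0.0071 kg/kg → 0.0071 × 37000 / 9.8 = 26.81 mm
Layer 650–610 hPa: Δp = 40 hPa = 4000 Pa, q̄ = 0.0033 kg/kg → 0.0033 × 4000 / 9.8 = 1.35 mm
Layer 610–570 hPa: Δp = 40 hPa = 4000 Pa, q̄ = 0.0019 kg/kg → 0.0019 × 4000 / 9.8 = 0.78 mm
Layer 570–300 hPa: Δp = 270 hPa = 27000 Pa, q̄ = 0.0014 kg/kg → 0.0014 × 27000 / 9.8 = 3.86 mm
PW = 26.81 + 1.35 + 0.78 + 3.86 = 32.80 ≈ 32.8 mm.
Rainfall = ε × PW = 0.32 × 32.8 = 10.5 mm.

PW ≈ 32.8 mm; rainfall ≈ 10.5 mm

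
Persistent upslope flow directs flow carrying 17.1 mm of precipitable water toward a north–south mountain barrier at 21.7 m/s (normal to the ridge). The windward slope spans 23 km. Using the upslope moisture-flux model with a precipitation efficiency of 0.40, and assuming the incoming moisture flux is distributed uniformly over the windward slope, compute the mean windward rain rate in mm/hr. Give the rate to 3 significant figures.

Incoming column moisture flux per unit ridge length: F = V × PW = 21.7 × 17.1 = 371.07 mm·m/s.
Spread over the 23 km slope with efficiency ε = 0.40: R = ε·F/W = 0.40 × 371.07 / 23000 m = 6.453e-03 mm/s.
R = 6.453e-03 × 3600 = 23.2 mm/hr.

R ≈ 23.2 mm/hr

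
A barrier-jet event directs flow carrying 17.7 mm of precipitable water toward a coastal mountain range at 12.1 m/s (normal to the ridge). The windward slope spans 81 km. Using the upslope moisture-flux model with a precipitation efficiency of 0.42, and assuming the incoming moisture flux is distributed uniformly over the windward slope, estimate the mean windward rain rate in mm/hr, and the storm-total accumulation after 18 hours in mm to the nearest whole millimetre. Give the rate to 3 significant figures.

Incoming column moisture flux per unit ridge length: F = V × PW = 12.1 × 17.7 = 214.17 mm·m/s.
Spread over the 81 km slope with efficiency ε = 0.42: R = ε·F/W = 0.42 × 214.17 / 81000 m = 1.111e-03 mm/s.
R = 1.111e-03 × 3600 = 4.00 mm/hr.
Over 18 h: total = 4.00 × 18 = 72 mm.

R ≈ 4.00 mm/hr; total ≈ 72 mm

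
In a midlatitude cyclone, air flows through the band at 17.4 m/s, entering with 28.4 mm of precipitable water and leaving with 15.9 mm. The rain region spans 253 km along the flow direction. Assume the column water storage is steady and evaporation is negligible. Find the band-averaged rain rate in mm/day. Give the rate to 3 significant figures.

Column moisture flux per unit crosswind length is F = V × PW.
Inflow: F_in = 17.4 × 28.4 = 494.16 mm·m/s
Outflow: F_out = 17.4 × 15.9 = 276.66 mm·m/s
Steady-state rate R = (F_in − F_out)/L = (494.16 − 276.66) / 253000 m = 8.597e-04 mm/s.
R = 8.597e-04 × 3600 × 24 = 74.3 mm/day.

R ≈ 74.3 mm/day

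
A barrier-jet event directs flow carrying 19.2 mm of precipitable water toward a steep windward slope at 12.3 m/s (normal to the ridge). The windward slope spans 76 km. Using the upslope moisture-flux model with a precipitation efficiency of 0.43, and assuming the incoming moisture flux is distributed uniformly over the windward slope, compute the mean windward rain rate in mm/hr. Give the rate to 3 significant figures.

R ≈ 4.81 mm/hr

Incoming column moisture flux per unit ridge length: F = V × PW = 12.3 × 19.2 = 236.16 mm·m/s.
Spread over the 76 km slope with efficiency ε = 0.43: R = ε·F/W = 0.43 × 236.16 / 76000 m = 1.336e-03 mm/s.
R = 1.336e-03 × 3600 = 4.81 mm/hr.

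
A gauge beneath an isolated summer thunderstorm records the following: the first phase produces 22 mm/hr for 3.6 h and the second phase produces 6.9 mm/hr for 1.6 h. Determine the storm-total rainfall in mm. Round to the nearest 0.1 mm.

total ≈ 90.2 mm

Total = Σ Rᵢ Δtᵢ = 22 × 3.6 + 6.9 × 1.6
      = 79.2 + 11.04 = 90.2 mm.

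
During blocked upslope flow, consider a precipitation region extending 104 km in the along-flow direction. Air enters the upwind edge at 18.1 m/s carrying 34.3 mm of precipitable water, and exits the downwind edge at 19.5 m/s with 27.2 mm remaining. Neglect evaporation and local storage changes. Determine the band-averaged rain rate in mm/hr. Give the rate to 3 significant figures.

Column moisture flux per unit crosswind length is F = V × PW.
Inflow: F_in = 18.1 × 34.3 = 620.83 mm·m/s
Outflow: F_out = 19.5 × 27.2 = 530.4 mm·m/s
Steady-state rate R = (F_in − F_out)/L = (620.83 − 530.4) / 104000 m = 8.695e-04 mm/s.
R = 8.695e-04 × 3600 = 3.13 mm/hr.

R ≈ 3.13 mm/hr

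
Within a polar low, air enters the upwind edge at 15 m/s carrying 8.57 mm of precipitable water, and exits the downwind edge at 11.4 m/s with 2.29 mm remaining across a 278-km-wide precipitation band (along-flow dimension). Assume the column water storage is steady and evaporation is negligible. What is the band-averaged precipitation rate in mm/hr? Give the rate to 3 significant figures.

Column moisture flux per unit crosswind length is F = V × PW.
Inflow: F_in = 15 × 8.57 = 128.55 mm·m/s
Outflow: F_out = 11.4 × 2.29 = 26.106 mm·m/s
Steady-state rate R = (F_in − F_out)/L = (128.55 − 26.106) / 278000 m = 3.685e-04 mm/s.
R = 3.685e-04 × 3600 = 1.33 mm/hr.

R ≈ 1.33 mm/hr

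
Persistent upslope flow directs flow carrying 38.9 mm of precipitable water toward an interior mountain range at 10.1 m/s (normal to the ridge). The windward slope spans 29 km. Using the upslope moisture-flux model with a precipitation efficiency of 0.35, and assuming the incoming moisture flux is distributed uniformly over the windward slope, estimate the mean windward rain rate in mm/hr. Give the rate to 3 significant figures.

R ≈ 17.1 mm/hr

Incoming column moisture flux per unit ridge length: F = V × PW = 10.1 × 38.9 = 392.89 mm·m/s.
Spread over the 29 km slope with efficiency ε = 0.35: R = ε·F/W = 0.35 × 392.89 / 29000 m = 4.742e-03 mm/s.
R = 4.742e-03 × 3600 = 17.1 mm/hr.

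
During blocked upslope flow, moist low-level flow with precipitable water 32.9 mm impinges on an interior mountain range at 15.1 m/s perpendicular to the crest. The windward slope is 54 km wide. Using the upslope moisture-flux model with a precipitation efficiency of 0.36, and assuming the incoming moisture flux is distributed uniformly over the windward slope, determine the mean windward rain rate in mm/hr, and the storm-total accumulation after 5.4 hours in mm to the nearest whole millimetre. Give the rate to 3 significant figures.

R ≈ 11.9 mm/hr; total ≈ 64 mm

Incoming column moisture flux per unit ridge length: F = V × PW = 15.1 × 32.9 = 496.79 mm·m/s.
Spread over the 54 km slope with efficiency ε = 0.36: R = ε·F/W = 0.36 × 496.79 / 54000 m = 3.312e-03 mm/s.
R = 3.312e-03 × 3600 = 11.9 mm/hr.
Over 5.4 h: total = 11.9 × 5.4 = 64.26 ≈ 64 mm.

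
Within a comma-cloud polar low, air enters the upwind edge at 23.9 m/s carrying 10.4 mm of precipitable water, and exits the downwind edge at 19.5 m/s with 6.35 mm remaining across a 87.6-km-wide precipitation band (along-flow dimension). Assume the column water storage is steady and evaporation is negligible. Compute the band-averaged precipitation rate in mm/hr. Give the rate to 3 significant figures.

Column moisture flux per unit crosswind length is F = V × PW.
Inflow: F_in = 23.9 × 10.4 = 248.56 mm·m/s
Outflow: F_out = 19.5 × 6.35 = 123.825 mm·m/s
Steady-state rate R = (F_in − F_out)/L = (248.56 − 123.825) / 87600 m = 1.424e-03 mm/s.
R = 1.424e-03 × 3600 = 5.13 mm/hr.

R ≈ 5.13 mm/hr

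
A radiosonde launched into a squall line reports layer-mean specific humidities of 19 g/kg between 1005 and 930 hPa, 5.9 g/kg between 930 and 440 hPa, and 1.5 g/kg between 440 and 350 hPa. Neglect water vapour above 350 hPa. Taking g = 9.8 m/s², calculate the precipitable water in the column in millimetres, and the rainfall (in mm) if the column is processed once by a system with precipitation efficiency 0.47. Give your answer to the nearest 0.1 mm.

PW ≈ 45.4 mm; rainfall ≈ 21.3 mm

Precipitable water is the column-integrated vapour mass per unit area: PW = (1/g) Σ q̄ Δp, with q in kg/kg and Δp in Pa (1 kg/m² of water = 1 mm).
Layer 1005–930 hPa: Δp = 75 hPa = 7500 Pa, q̄ = 0.019 kg/kg → 0.019 × 7500 / 9.8 = 14.54 mm
Layer 930–440 hPa: Δp = 490 hPa = 49000 Pa, q̄ = 0.0059 kg/kg → 0.0059 × 49000 / 9.8 = 29.50 mm
Layer 440–350 hPa: Δp = 90 hPa = 9000 Pa, q̄ = 0.0015 kg/kg → 0.0015 × 9000 / 9.8 = 1.38 mm
PW = 14.54 + 29.50 + 1.38 = 45.42 ≈ 45.4 mm.
Rainfall = ε × PW = 0.47 × 45.4 = 21.3 mm.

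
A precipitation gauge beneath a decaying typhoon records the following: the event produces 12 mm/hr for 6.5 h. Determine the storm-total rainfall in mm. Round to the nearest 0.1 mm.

total ≈ 78.0 mm

Total = Σ Rᵢ Δtᵢ = 12 × 6.5
      = 78 = 78.0 mm.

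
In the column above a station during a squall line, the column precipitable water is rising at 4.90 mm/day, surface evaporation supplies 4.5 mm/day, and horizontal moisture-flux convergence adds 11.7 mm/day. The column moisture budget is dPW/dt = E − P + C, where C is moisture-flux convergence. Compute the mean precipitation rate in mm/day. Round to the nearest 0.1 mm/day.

P ≈ 11.3 mm/day

dPW/dt = +4.90 mm/day.
P = E + C − dPW/dt = 4.5 + (11.7) − (+4.90) = 11.3 mm/day.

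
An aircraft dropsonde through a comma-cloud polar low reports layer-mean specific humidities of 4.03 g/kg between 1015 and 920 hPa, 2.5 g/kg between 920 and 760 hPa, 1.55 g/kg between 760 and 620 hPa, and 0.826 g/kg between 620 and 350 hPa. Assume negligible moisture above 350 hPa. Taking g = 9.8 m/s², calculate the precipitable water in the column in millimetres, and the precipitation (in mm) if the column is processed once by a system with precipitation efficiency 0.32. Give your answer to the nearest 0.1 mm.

Precipitable water is the column-integrated vapour mass per unit area: PW = (1/g) Σ q̄ Δp, with q in kg/kg and Δp in Pa (1 kg/m² of water = 1 mm).
Layer 1015–920 hPa: Δp = 95 hPa = 9500 Pa, q̄ = 0.00403 kg/kg → 0.00403 × 9500 / 9.8 = 3.91 mm
Layer 920–760 hPa: Δp = 160 hPa = 16000 Pa, q̄ = 0.0025 kg/kg → 0.0025 × 16000 / 9.8 = 4.08 mm
Layer 760–620 hPa: Δp = 140 hPa = 14000 Pa, q̄ = 0.00155 kg/kg → 0.00155 × 14000 / 9.8 = 2.21 mm
Layer 620–350 hPa: Δp = 270 hPa = 27000 Pa, q̄ = 0.000826 kg/kg → 0.000826 × 27000 / 9.8 = 2.28 mm
PW = 3.91 + 4.08 + 2.21 + 2.28 = 12.48 ≈ 12.5 mm.
Precipitation = ε × PW = 0.32 × 12.5 = 4.0 mm.

PW ≈ 12.5 mm; precipitation ≈ 4.0 mm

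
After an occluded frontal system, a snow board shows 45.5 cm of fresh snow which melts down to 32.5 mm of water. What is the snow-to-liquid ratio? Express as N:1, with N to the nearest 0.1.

Ratio = snow depth / SWE = 455 mm / 32.5 mm = 14.0, i.e. 14.0:1.

ratio ≈ 14.0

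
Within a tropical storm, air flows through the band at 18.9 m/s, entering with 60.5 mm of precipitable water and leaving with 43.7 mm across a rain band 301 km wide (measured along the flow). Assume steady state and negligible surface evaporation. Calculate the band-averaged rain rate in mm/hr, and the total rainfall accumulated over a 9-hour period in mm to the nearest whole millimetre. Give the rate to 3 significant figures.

Column moisture flux per unit crosswind length is F = V × PW.
Inflow: F_in = 18.9 × 60.5 = 1143.45 mm·m/s
Outflow: F_out = 18.9 × 43.7 = 825.93 mm·m/s
Steady-state rate R = (F_in − F_out)/L = (1143.45 − 825.93) / 301000 m = 1.055e-03 mm/s.
R = 1.055e-03 × 3600 = 3.80 mm/hr.
Over 9 h: total = 3.80 × 9 = 34.2 ≈ 34 mm.

R ≈ 3.80 mm/hr; total ≈ 34 mm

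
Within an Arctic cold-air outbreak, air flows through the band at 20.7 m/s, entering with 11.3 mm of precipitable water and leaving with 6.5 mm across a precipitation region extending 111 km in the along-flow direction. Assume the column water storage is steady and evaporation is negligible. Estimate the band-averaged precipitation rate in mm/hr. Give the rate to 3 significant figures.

R ≈ 3.22 mm/hr

Column moisture flux per unit crosswind length is F = V × PW.
Inflow: F_in = 20.7 × 11.3 = 233.91 mm·m/s
Outflow: F_out = 20.7 × 6.5 = 134.55 mm·m/s
Steady-state rate R = (F_in − F_out)/L = (233.91 − 134.55) / 111000 m = 8.951e-04 mm/s.
R = 8.951e-04 × 3600 = 3.22 mm/hr.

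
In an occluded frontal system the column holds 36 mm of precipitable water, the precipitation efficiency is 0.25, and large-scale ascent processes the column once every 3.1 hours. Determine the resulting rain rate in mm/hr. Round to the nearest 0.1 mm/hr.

Each overturning extracts ε × PW = 0.25 × 36 = 9 mm.
Rate = ε·PW / τ = 9 / 3.1 h = 2.9 mm/hr.

R ≈ 2.9 mm/hr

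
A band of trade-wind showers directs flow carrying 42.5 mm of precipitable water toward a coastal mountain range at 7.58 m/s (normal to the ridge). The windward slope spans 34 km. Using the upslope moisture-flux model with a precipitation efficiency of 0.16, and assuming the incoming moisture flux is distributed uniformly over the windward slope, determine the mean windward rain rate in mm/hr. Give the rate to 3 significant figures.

R ≈ 5.46 mm/hr

Incoming column moisture flux per unit ridge length: F = V × PW = 7.58 × 42.5 = 322.15 mm·m/s.
Spread over the 34 km slope with efficiency ε = 0.16: R = ε·F/W = 0.16 × 322.15 / 34000 m = 1.516e-03 mm/s.
R = 1.516e-03 × 3600 = 5.46 mm/hr.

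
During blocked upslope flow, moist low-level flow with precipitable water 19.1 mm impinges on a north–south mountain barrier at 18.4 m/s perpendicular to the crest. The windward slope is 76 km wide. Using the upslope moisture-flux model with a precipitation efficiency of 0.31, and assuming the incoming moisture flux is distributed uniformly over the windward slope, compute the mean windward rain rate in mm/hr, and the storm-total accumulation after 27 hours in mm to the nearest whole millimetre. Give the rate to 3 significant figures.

Incoming column moisture flux per unit ridge length: F = V × PW = 18.4 × 19.1 = 351.44 mm·m/s.
Spread over the 76 km slope with efficiency ε = 0.31: R = ε·F/W = 0.31 × 351.44 / 76000 m = 1.434e-03 mm/s.
R = 1.434e-03 × 3600 = 5.16 mm/hr.
Over 27 h: total = 5.16 × 27 = 139.32 ≈ 139 mm.

R ≈ 5.16 mm/hr; total ≈ 139 mm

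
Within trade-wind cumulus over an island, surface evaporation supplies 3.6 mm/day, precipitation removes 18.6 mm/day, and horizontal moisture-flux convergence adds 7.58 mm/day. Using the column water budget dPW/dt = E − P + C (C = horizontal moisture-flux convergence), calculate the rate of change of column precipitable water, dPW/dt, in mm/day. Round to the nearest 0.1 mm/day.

dPW/dt ≈ -7.4 mm/day

dPW/dt = E − P + C = 3.6 − 18.6 + (7.58) = -7.4 mm/day.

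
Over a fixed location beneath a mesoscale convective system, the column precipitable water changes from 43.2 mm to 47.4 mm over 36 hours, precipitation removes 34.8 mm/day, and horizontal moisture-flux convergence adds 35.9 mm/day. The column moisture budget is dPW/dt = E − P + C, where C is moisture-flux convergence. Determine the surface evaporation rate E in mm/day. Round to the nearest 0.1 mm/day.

dPW/dt = (47.4 − 43.2) mm / (36/24 day) = +2.800 mm/day.
E = dPW/dt + P − C = (+2.800) + 34.8 − (35.9) = 1.7 mm/day.

E ≈ 1.7 mm/day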